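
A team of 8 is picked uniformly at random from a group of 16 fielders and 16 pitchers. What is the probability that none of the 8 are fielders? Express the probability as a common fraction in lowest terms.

There are C(32,8) = 10518300 possible selections.
Selections with no fielders (all pitchers): C(16,8) = 12870.
Probability = 12870/10518300 = 11/8990.

11/8990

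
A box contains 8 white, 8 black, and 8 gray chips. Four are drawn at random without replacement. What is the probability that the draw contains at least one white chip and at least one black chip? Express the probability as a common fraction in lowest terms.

168/253

There are C(24,4) = 10626 possible draws.
By inclusion-exclusion on the complements, draws missing all white or all black: C(16,4) + C(16,4) − C(8,4) = 1820 + 1820 − 70 = 3570.
So draws with at least one of each: 10626 − 3570 = 7056, probability 7056/10626 = 168/253.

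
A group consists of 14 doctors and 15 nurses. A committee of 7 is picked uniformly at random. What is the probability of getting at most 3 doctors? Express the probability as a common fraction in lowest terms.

There are C(29,7) = 1560780 ways to choose the 7.
Favorable selections (at most 3 doctors): C(14,0)·C(15,7) + C(14,1)·C(15,6) + C(14,2)·C(15,5) + C(14,3)·C(15,4) = 6435 + 70070 + 273273 + 496860 = 846638.
Probability = 846638/1560780 = 32563/60030.

32563/60030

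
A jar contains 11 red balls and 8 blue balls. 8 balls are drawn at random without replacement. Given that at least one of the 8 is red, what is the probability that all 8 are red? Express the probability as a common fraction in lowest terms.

15/6871

Work in counts. Selections with at least one red: C(19,8) − C(8,8) = 75582 − 1 = 75581.
Of those, selections where all 8 are red: C(11,8) = 165.
Conditional probability = 165/75581 = 15/6871.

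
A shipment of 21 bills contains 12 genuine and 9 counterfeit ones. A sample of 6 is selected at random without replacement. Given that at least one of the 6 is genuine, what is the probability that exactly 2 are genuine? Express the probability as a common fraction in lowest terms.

33/215

Work in counts. Selections with at least one genuine: C(21,6) − C(9,6) = 54264 − 84 = 54180.
Of those, selections where exactly 2 are genuine: C(12,2)·C(9,4) = 66·126 = 8316.
Conditional probability = 8316/54180 = 33/215.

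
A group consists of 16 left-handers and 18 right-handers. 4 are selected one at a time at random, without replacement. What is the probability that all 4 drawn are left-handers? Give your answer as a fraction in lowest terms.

Multiply the conditional probabilities at each draw: 16/34 · 15/33 · 14/32 · 13/31 = 43680/1113024 = 455/11594.

455/11594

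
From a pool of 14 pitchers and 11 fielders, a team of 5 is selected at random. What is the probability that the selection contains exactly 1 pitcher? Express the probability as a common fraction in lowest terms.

2/23

There are C(25,5) = 53130 ways to choose 5 from 25.
Selections with exactly 1 pitcher: choose 1 of the 14 pitchers and 4 of the 11 fielders, C(14,1)·C(11,4) = 14·330 = 4620.
Probability = 4620/53130 = 2/23.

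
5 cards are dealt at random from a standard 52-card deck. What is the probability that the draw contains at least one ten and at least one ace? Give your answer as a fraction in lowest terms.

There are C(52,5) = 2598960 possible draws.
By inclusion-exclusion on the complements, draws missing all tens or all aces: C(48,5) + C(48,5) − C(44,5) = 1712304 + 1712304 − 1086008 = 2338600.
So draws with at least one of each: 2598960 − 2338600 = 260360, probability 260360/2598960 = 6509/64974.

6509/64974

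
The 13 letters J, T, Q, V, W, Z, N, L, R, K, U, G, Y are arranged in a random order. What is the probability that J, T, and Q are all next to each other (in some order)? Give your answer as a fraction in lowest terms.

There are 13! = 6227020800 arrangements.
Treat the three as one block: 11! placements × 3! orders within the block = 39916800·6 = 239500800.
Probability = 239500800/6227020800 = 1/26.

1/26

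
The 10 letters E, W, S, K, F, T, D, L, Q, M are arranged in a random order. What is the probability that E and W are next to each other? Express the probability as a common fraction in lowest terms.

There are 10! = 3628800 arrangements.
Treat E and W as a block: 9! arrangements of the blocks × 2 orders within the block = 2·362880 = 725760.
Probability = 725760/3628800 = 1/5.

1/5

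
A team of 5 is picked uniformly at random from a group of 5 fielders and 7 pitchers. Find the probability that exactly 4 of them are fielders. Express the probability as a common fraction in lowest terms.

Total number of selections: C(12,5) = 792.
Selections with exactly 4 fielders: choose 4 of the 5 fielders and 1 of the 7 pitchers, C(5,4)·C(7,1) = 5·7 = 35.
Probability = 35/792.

35/792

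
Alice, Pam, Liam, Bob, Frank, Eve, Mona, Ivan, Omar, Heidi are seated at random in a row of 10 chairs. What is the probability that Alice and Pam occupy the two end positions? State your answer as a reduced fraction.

There are 10! = 3628800 arrangements.
Place Alice and Pam at the ends in 2 ways, arrange the remaining 8 in 8! = 40320 ways: 2·40320 = 80640.
Probability = 80640/3628800 = 1/45.

1/45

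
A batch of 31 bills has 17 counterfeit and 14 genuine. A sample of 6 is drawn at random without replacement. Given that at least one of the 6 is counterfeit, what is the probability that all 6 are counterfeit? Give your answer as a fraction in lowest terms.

4/237

Work in counts. Selections with at least one counterfeit: C(31,6) − C(14,6) = 736281 − 3003 = 733278.
Of those, selections where all 6 are counterfeit: C(17,6) = 12376.
Conditional probability = 12376/733278 = 4/237.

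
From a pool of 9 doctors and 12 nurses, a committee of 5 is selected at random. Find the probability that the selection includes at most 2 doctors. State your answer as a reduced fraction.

11/17

There are C(21,5) = 20349 ways to choose the 5.
Favorable selections (at most 2 doctors): C(9,0)·C(12,5) + C(9,1)·C(12,4) + C(9,2)·C(12,3) = 792 + 4455 + 7920 = 13167.
Probability = 13167/20349 = 11/17.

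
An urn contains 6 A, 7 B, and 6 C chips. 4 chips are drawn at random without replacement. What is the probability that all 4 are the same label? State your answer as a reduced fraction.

65/3876

There are C(19,4) = 3876 ways to draw 4 chips.
All same label: C(6,4) + C(7,4) + C(6,4) = 15 + 35 + 15 = 65.
Probability = 65/3876.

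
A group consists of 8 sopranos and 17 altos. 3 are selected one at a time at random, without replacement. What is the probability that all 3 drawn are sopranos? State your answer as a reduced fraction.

Multiply the conditional probabilities at each draw: 8/25 · 7/24 · 6/23 = 336/13800 = 14/575.

14/575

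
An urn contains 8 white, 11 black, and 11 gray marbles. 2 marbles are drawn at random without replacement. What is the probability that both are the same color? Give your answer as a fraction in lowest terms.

There are C(30,2) = 435 ways to draw 2 marbles.
All same color: C(8,2) + C(11,2) + C(11,2) = 28 + 55 + 55 = 138.
Probability = 138/435 = 46/145.

46/145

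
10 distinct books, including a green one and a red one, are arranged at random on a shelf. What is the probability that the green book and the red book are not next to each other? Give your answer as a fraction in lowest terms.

There are 10! = 3628800 arrangements.
Arrangements with the green book and the red book adjacent: 2·9! = 725760.
So not adjacent: 3628800 − 725760 = 2903040, probability 2903040/3628800 = 4/5.

4/5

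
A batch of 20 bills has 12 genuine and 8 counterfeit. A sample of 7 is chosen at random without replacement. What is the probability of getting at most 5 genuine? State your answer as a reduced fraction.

2889/3230

Total selections: C(20,7) = 77520.
Count the complement (more than 5 genuine): C(12,6)·C(8,1) + C(12,7)·C(8,0) = 7392 + 792 = 8184.
Probability = 1 − 8184/77520 = 69336/77520 = 2889/3230.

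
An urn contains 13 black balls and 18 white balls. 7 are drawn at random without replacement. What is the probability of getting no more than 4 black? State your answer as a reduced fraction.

12308/13485

Total selections: C(31,7) = 2629575.
Count the complement (more than 4 black): C(13,5)·C(18,2) + C(13,6)·C(18,1) + C(13,7)·C(18,0) = 196911 + 30888 + 1716 = 229515.
Probability = 1 − 229515/2629575 = 2400060/2629575 = 12308/13485.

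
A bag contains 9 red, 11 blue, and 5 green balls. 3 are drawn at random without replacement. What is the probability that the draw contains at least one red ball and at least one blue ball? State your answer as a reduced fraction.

693/1150

There are C(25,3) = 2300 possible draws.
By inclusion-exclusion on the complements, draws missing all red or all blue: C(16,3) + C(14,3) − C(5,3) = 560 + 364 − 10 = 914.
So draws with at least one of each: 2300 − 914 = 1386, probability 1386/2300 = 693/1150.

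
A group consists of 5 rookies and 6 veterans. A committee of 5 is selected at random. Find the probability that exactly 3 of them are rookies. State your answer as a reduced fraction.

25/77

The sample space is all 5-subsets of the 11: C(11,5) = 462.
Selections with exactly 3 rookies: choose 3 of the 5 rookies and 2 of the 6 veterans, C(5,3)·C(6,2) = 10·15 = 150.
Probability = 150/462 = 25/77.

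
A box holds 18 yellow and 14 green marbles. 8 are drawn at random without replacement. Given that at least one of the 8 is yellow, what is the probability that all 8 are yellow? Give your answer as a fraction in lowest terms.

1122/269623

Work in counts. Selections with at least one yellow: C(32,8) − C(14,8) = 10518300 − 3003 = 10515297.
Of those, selections where all 8 are yellow: C(18,8) = 43758.
Conditional probability = 43758/10515297 = 1122/269623.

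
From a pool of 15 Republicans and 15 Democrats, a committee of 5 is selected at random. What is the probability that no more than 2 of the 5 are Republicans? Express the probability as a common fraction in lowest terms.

1/2

Total selections: C(30,5) = 142506.
Favorable selections (no more than 2 Republicans): C(15,0)·C(15,5) + C(15,1)·C(15,4) + C(15,2)·C(15,3) = 3003 + 20475 + 47775 = 71253.
Probability = 71253/142506 = 1/2.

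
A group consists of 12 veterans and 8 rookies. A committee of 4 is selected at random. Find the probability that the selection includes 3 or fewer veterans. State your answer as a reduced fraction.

290/323

There are C(20,4) = 4845 ways to choose the 4.
The complement is exactly 4 veterans: C(12,4)·C(8,0) = 495.
Probability = 1 − 495/4845 = 4350/4845 = 290/323.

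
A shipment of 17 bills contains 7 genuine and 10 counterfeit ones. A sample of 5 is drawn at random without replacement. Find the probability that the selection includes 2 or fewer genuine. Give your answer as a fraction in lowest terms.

303/442

Total selections: C(17,5) = 6188.
Favorable selections (2 or fewer genuine): C(7,0)·C(10,5) + C(7,1)·C(10,4) + C(7,2)·C(10,3) = 252 + 1470 + 2520 = 4242.
Probability = 4242/6188 = 303/442.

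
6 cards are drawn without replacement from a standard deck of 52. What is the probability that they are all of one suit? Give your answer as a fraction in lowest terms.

There are C(52,6) = 20358520 possible 6-card hands.
Hands of one suit: 4 suits × C(13,6) = 4·1716 = 6864.
Probability = 6864/20358520 = 66/195755.

66/195755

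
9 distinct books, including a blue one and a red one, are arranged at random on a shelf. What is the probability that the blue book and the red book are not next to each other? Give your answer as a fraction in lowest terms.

There are 9! = 362880 arrangements.
Arrangements with the blue book and the red book adjacent: 2·8! = 80640.
So not adjacent: 362880 − 80640 = 282240, probability 282240/362880 = 7/9.

7/9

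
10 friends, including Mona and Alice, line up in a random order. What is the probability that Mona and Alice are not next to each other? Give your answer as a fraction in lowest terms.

There are 10! = 3628800 arrangements.
Arrangements with Mona and Alice adjacent: 2·9! = 725760.
So not adjacent: 3628800 − 725760 = 2903040, probability 2903040/3628800 = 4/5.

4/5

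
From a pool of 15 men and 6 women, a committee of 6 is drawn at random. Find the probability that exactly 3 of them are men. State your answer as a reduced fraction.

Total number of selections: C(21,6) = 54264.
Selections with exactly 3 men: choose 3 of the 15 men and 3 of the 6 women, C(15,3)·C(6,3) = 455·20 = 9100.
Probability = 9100/54264 = 325/1938.

325/1938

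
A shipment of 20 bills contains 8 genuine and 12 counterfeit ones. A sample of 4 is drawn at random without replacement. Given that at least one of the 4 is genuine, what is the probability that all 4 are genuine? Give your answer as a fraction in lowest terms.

7/435

Work in counts. Selections with at least one genuine: C(20,4) − C(12,4) = 4845 − 495 = 4350.
Of those, selections where all 4 are genuine: C(8,4) = 70.
Conditional probability = 70/4350 = 7/435.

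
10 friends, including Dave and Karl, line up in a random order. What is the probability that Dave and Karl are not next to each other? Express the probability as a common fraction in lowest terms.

There are 10! = 3628800 arrangements.
Arrangements with Dave and Karl adjacent: 2·9! = 725760.
So not adjacent: 3628800 − 725760 = 2903040, probability 2903040/3628800 = 4/5.

4/5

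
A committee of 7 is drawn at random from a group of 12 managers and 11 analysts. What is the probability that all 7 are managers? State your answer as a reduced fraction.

24/7429

There are C(23,7) = 245157 possible selections.
Selections with all managers: C(12,7) = 792.
Probability = 792/245157 = 24/7429.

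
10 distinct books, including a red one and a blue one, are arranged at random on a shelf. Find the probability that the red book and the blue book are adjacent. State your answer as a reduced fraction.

There are 10! = 3628800 arrangements.
Treat the red book and the blue book as a block: 9! arrangements of the blocks × 2 orders within the block = 2·362880 = 725760.
Probability = 725760/3628800 = 1/5.

1/5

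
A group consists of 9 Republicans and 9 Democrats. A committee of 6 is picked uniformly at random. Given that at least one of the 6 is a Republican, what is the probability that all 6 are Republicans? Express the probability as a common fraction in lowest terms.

Work in counts. Selections with at least one Republican: C(18,6) − C(9,6) = 18564 − 84 = 18480.
Of those, selections where all 6 are Republicans: C(9,6) = 84.
Conditional probability = 84/18480 = 1/220.

1/220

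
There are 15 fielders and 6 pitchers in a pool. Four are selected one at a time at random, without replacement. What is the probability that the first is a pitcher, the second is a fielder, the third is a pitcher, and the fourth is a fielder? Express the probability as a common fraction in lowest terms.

5/114

Multiply the conditional probabilities at each draw: 6/21 · 15/20 · 5/19 · 14/18 = 6300/143640 = 5/114.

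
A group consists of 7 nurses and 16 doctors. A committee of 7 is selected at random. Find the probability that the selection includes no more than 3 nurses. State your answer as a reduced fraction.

Total selections: C(23,7) = 245157.
Favorable selections (no more than 3 nurses): C(7,0)·C(16,7) + C(7,1)·C(16,6) + C(7,2)·C(16,5) + C(7,3)·C(16,4) = 11440 + 56056 + 91728 + 63700 = 222924.
Probability = 222924/245157 = 74308/81719.

74308/81719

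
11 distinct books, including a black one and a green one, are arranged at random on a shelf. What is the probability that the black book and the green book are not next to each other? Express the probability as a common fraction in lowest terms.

There are 11! = 39916800 arrangements.
Arrangements with the black book and the green book adjacent: 2·10! = 7257600.
So not adjacent: 39916800 − 7257600 = 32659200, probability 32659200/39916800 = 9/11.

9/11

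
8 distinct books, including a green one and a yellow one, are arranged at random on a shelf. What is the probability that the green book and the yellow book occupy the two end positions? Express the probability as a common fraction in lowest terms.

There are 8! = 40320 arrangements.
Place the green book and the yellow book at the ends in 2 ways, arrange the remaining 6 in 6! = 720 ways: 2·720 = 1440.
Probability = 1440/40320 = 1/28.

1/28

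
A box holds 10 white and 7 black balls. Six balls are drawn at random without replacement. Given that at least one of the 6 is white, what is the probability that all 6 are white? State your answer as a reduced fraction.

Work in counts. Selections with at least one white: C(17,6) − C(7,6) = 12376 − 7 = 12369.
Of those, selections where all 6 are white: C(10,6) = 210.
Conditional probability = 210/12369 = 10/589.

10/589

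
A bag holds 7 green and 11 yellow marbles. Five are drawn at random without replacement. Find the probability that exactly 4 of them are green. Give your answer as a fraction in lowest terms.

Total number of selections: C(18,5) = 8568.
Selections with exactly 4 green: choose 4 of the 7 green and 1 of the 11 yellow, C(7,4)·C(11,1) = 35·11 = 385.
Probability = 385/8568 = 55/1224.

55/1224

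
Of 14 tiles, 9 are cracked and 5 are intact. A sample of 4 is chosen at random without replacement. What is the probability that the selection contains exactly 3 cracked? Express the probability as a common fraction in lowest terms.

There are C(14,4) = 1001 ways to choose 4 from 14.
Selections with exactly 3 cracked: choose 3 of the 9 cracked and 1 of the 5 intact, C(9,3)·C(5,1) = 84·5 = 420.
Probability = 420/1001 = 60/143.

60/143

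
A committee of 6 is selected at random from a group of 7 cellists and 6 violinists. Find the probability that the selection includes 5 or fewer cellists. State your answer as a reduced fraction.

1709/1716

Total selections: C(13,6) = 1716.
Favorable selections (5 or fewer cellists): C(7,0)·C(6,6) + C(7,1)·C(6,5) + C(7,2)·C(6,4) + C(7,3)·C(6,3) + C(7,4)·C(6,2) + C(7,5)·C(6,1) = 1 + 42 + 315 + 700 + 525 + 126 = 1709.
Probability = 1709/1716.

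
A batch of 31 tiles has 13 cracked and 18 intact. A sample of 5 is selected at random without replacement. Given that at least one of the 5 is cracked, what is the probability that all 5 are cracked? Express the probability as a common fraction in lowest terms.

Work in counts. Selections with at least one cracked: C(31,5) − C(18,5) = 169911 − 8568 = 161343.
Of those, selections where all 5 are cracked: C(13,5) = 1287.
Conditional probability = 1287/161343 = 11/1379.

11/1379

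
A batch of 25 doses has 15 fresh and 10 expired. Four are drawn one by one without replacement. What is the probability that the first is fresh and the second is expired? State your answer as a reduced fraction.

Multiply the conditional probabilities at each draw: 15/25 · 10/24 = 150/600 = 1/4.

1/4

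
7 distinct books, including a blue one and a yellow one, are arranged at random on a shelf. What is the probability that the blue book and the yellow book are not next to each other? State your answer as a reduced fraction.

5/7

There are 7! = 5040 arrangements.
Arrangements with the blue book and the yellow book adjacent: 2·6! = 1440.
So not adjacent: 5040 − 1440 = 3600, probability 3600/5040 = 5/7.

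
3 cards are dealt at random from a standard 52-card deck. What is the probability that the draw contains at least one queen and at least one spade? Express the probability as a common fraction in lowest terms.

33/260

There are C(52,3) = 22100 possible draws.
By inclusion-exclusion on the complements, draws missing all queens or all spades: C(48,3) + C(39,3) − C(36,3) = 17296 + 9139 − 7140 = 19295.
So draws with at least one of each: 22100 − 19295 = 2805, probability 2805/22100 = 33/260.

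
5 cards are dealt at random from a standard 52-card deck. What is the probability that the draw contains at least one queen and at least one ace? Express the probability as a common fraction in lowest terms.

6509/64974

There are C(52,5) = 2598960 possible draws.
By inclusion-exclusion on the complements, draws missing all queens or all aces: C(48,5) + C(48,5) − C(44,5) = 1712304 + 1712304 − 1086008 = 2338600.
So draws with at least one of each: 2598960 − 2338600 = 260360, probability 260360/2598960 = 6509/64974.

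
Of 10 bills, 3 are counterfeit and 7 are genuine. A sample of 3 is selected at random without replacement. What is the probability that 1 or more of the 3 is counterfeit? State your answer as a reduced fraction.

17/24

There are C(10,3) = 120 ways to choose the 3.
Favorable selections (1 or more counterfeit): C(3,1)·C(7,2) + C(3,2)·C(7,1) + C(3,3)·C(7,0) = 63 + 21 + 1 = 85.
Probability = 85/120 = 17/24.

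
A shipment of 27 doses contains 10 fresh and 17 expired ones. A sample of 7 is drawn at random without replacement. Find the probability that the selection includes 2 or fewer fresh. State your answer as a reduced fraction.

1802/3795

There are C(27,7) = 888030 ways to choose the 7.
Favorable selections (2 or fewer fresh): C(10,0)·C(17,7) + C(10,1)·C(17,6) + C(10,2)·C(17,5) = 19448 + 123760 + 278460 = 421668.
Probability = 421668/888030 = 1802/3795.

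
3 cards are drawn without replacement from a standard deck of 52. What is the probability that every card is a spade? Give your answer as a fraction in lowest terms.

There are C(52,3) = 22100 possible 3-card hands.
Hands that are all spades: C(13,3) = 286.
Probability = 286/22100 = 11/850.

11/850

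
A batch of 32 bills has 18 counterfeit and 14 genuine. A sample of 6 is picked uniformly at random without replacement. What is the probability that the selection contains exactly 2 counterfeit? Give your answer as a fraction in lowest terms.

2431/14384

There are C(32,6) = 906192 ways to choose 6 from 32.
Selections with exactly 2 counterfeit: choose 2 of the 18 counterfeit and 4 of the 14 genuine, C(18,2)·C(14,4) = 153·1001 = 153153.
Probability = 153153/906192 = 2431/14384.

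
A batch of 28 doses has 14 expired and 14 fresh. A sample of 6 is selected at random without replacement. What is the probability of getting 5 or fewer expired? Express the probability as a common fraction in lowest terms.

There are C(28,6) = 376740 ways to choose the 6.
The complement is exactly 6 expired: C(14,6)·C(14,0) = 3003.
Probability = 1 − 3003/376740 = 373737/376740 = 1369/1380.

1369/1380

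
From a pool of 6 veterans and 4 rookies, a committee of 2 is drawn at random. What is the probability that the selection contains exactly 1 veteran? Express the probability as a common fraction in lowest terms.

8/15

There are C(10,2) = 45 ways to choose 2 from 10.
Selections with exactly 1 veteran: choose 1 of the 6 veterans and 1 of the 4 rookies, C(6,1)·C(4,1) = 6·4 = 24.
Probability = 24/45 = 8/15.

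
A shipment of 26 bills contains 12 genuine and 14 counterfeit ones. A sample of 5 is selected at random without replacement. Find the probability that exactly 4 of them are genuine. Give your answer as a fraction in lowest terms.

63/598

Total number of selections: C(26,5) = 65780.
Selections with exactly 4 genuine: choose 4 of the 12 genuine and 1 of the 14 counterfeit, C(12,4)·C(14,1) = 495·14 = 6930.
Probability = 6930/65780 = 63/598.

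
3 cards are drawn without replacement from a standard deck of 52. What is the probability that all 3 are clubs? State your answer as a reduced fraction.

There are C(52,3) = 22100 possible 3-card hands.
Hands that are all clubs: C(13,3) = 286.
Probability = 286/22100 = 11/850.

11/850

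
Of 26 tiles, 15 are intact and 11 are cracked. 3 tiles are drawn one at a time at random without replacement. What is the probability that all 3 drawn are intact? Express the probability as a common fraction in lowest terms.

Multiply the conditional probabilities at each draw: 15/26 · 14/25 · 13/24 = 2730/15600 = 7/40.

7/40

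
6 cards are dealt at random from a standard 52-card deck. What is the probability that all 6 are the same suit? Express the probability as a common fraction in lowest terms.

There are C(52,6) = 20358520 possible 6-card hands.
Hands of one suit: 4 suits × C(13,6) = 4·1716 = 6864.
Probability = 6864/20358520 = 66/195755.

66/195755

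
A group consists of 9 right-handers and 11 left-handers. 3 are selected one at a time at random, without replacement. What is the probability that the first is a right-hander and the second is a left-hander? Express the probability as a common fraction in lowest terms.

Multiply the conditional probabilities at each draw: 9/20 · 11/19 = 99/380.

99/380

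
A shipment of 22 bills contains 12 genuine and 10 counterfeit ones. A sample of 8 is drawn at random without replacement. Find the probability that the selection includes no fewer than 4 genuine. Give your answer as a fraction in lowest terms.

Total selections: C(22,8) = 319770.
Count the complement (fewer than 4 genuine): C(12,0)·C(10,8) + C(12,1)·C(10,7) + C(12,2)·C(10,6) + C(12,3)·C(10,5) = 45 + 1440 + 13860 + 55440 = 70785.
Probability = 1 − 70785/319770 = 248985/319770 = 503/646.

503/646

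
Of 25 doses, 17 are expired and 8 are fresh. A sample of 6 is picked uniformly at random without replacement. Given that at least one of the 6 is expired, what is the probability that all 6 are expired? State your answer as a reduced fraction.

Work in counts. Selections with at least one expired: C(25,6) − C(8,6) = 177100 − 28 = 177072.
Of those, selections where all 6 are expired: C(17,6) = 12376.
Conditional probability = 12376/177072 = 13/186.

13/186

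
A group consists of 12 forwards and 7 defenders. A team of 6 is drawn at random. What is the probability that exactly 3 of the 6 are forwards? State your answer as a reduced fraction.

The sample space is all 6-subsets of the 19: C(19,6) = 27132.
Selections with exactly 3 forwards: choose 3 of the 12 forwards and 3 of the 7 defenders, C(12,3)·C(7,3) = 220·35 = 7700.
Probability = 7700/27132 = 275/969.

275/969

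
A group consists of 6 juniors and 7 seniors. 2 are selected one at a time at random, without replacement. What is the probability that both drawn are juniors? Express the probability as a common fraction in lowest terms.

Multiply the conditional probabilities at each draw: 6/13 · 5/12 = 30/156 = 5/26.

5/26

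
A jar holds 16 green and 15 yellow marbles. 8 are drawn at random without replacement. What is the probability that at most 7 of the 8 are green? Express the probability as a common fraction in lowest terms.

13463/13485

Total selections: C(31,8) = 7888725.
The complement is exactly 8 green: C(16,8)·C(15,0) = 12870.
Probability = 1 − 12870/7888725 = 7875855/7888725 = 13463/13485.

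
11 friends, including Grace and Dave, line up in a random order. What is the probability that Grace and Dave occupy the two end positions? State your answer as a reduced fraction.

1/55

There are 11! = 39916800 arrangements.
Place Grace and Dave at the ends in 2 ways, arrange the remaining 9 in 9! = 362880 ways: 2·362880 = 725760.
Probability = 725760/39916800 = 1/55.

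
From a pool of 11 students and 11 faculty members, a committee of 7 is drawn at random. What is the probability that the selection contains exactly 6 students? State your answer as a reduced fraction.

77/2584

There are C(22,7) = 170544 ways to choose 7 from 22.
Selections with exactly 6 students: choose 6 of the 11 students and 1 of the 11 faculty members, C(11,6)·C(11,1) = 462·11 = 5082.
Probability = 5082/170544 = 77/2584.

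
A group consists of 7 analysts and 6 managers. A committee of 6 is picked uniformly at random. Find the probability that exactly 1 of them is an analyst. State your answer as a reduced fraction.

There are C(13,6) = 1716 ways to choose 6 from 13.
Selections with exactly 1 analyst: choose 1 of the 7 analysts and 5 of the 6 managers, C(7,1)·C(6,5) = 7·6 = 42.
Probability = 42/1716 = 7/286.

7/286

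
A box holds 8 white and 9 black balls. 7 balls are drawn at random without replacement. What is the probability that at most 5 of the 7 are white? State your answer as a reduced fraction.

369/374

There are C(17,7) = 19448 ways to choose the 7.
Count the complement (more than 5 white): C(8,6)·C(9,1) + C(8,7)·C(9,0) = 252 + 8 = 260.
Probability = 1 − 260/19448 = 19188/19448 = 369/374.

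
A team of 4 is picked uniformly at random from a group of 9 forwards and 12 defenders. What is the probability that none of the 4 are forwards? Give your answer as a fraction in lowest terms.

There are C(21,4) = 5985 possible selections.
Selections with no forwards (all defenders): C(12,4) = 495.
Probability = 495/5985 = 11/133.

11/133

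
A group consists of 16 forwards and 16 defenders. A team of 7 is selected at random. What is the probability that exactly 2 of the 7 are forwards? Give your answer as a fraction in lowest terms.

Total number of selections: C(32,7) = 3365856.
Selections with exactly 2 forwards: choose 2 of the 16 forwards and 5 of the 16 defenders, C(16,2)·C(16,5) = 120·4368 = 524160.
Probability = 524160/3365856 = 140/899.

140/899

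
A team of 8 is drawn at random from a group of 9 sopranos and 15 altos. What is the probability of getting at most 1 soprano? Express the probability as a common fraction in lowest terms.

Total selections: C(24,8) = 735471.
Favorable selections (at most 1 soprano): C(9,0)·C(15,8) + C(9,1)·C(15,7) = 6435 + 57915 = 64350.
Probability = 64350/735471 = 650/7429.

650/7429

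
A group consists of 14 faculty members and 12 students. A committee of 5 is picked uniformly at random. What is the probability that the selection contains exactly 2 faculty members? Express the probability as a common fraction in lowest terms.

7/23

The sample space is all 5-subsets of the 26: C(26,5) = 65780.
Selections with exactly 2 faculty members: choose 2 of the 14 faculty members and 3 of the 12 students, C(14,2)·C(12,3) = 91·220 = 20020.
Probability = 20020/65780 = 7/23.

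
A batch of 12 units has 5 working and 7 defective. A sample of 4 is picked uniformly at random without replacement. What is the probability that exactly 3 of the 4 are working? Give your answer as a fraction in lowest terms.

14/99

There are C(12,4) = 495 ways to choose 4 from 12.
Selections with exactly 3 working: choose 3 of the 5 working and 1 of the 7 defective, C(5,3)·C(7,1) = 10·7 = 70.
Probability = 70/495 = 14/99.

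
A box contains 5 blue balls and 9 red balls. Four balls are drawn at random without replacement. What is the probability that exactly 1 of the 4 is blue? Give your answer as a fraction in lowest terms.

Total number of selections: C(14,4) = 1001.
Selections with exactly 1 blue: choose 1 of the 5 blue and 3 of the 9 red, C(5,1)·C(9,3) = 5·84 = 420.
Probability = 420/1001 = 60/143.

60/143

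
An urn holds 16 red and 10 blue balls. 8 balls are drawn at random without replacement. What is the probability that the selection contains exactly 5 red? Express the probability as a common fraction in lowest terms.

Total number of selections: C(26,8) = 1562275.
Selections with exactly 5 red: choose 5 of the 16 red and 3 of the 10 blue, C(16,5)·C(10,3) = 4368·120 = 524160.
Probability = 524160/1562275 = 8064/24035.

8064/24035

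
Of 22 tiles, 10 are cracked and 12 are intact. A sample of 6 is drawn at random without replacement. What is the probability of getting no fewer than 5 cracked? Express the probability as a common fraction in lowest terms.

Total selections: C(22,6) = 74613.
Favorable selections (no fewer than 5 cracked): C(10,5)·C(12,1) + C(10,6)·C(12,0) = 3024 + 210 = 3234.
Probability = 3234/74613 = 14/323.

14/323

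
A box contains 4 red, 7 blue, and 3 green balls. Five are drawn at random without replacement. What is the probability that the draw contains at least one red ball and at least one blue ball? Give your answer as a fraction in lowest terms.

There are C(14,5) = 2002 possible draws.
By inclusion-exclusion on the complements, draws missing all red or all blue: C(10,5) + C(7,5) − C(3,5) = 252 + 21 − 0 = 273.
So draws with at least one of each: 2002 − 273 = 1729, probability 1729/2002 = 19/22.

19/22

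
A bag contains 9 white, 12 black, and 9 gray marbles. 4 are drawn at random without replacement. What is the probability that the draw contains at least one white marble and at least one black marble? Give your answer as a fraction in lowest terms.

There are C(30,4) = 27405 possible draws.
By inclusion-exclusion on the complements, draws missing all white or all black: C(21,4) + C(18,4) − C(9,4) = 5985 + 3060 − 126 = 8919.
So draws with at least one of each: 27405 − 8919 = 18486, probability 18486/27405 = 2054/3045.

2054/3045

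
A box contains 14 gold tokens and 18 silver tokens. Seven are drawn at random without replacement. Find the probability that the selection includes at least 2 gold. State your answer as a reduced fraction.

Total selections: C(32,7) = 3365856.
Count the complement (fewer than 2 gold): C(14,0)·C(18,7) + C(14,1)·C(18,6) = 31824 + 259896 = 291720.
Probability = 1 − 291720/3365856 = 3074136/3365856 = 9853/10788.

9853/10788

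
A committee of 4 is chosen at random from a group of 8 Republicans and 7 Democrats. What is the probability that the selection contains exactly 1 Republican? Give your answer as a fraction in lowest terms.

8/39

The sample space is all 4-subsets of the 15: C(15,4) = 1365.
Selections with exactly 1 Republican: choose 1 of the 8 Republicans and 3 of the 7 Democrats, C(8,1)·C(7,3) = 8·35 = 280.
Probability = 280/1365 = 8/39.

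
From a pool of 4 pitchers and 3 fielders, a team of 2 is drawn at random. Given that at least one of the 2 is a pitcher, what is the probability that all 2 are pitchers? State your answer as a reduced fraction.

1/3

Work in counts. Selections with at least one pitcher: C(7,2) − C(3,2) = 21 − 3 = 18.
Of those, selections where all 2 are pitchers: C(4,2) = 6.
Conditional probability = 6/18 = 1/3.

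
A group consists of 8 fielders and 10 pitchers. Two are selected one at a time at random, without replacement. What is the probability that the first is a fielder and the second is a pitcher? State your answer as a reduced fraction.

40/153

Multiply the conditional probabilities at each draw: 8/18 · 10/17 = 80/306 = 40/153.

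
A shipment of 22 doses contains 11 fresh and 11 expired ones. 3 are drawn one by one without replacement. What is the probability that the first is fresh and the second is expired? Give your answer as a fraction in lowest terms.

Multiply the conditional probabilities at each draw: 11/22 · 11/21 = 121/462 = 11/42.

11/42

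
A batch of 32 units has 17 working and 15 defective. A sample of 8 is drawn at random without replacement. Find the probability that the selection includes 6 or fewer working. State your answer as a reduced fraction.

Total selections: C(32,8) = 10518300.
Favorable selections (6 or fewer working): C(17,0)·C(15,8) + C(17,1)·C(15,7) + C(17,2)·C(15,6) + C(17,3)·C(15,5) + C(17,4)·C(15,4) + C(17,5)·C(15,3) + C(17,6)·C(15,2) = 6435 + 109395 + 680680 + 2042040 + 3248700 + 2815540 + 1299480 = 10202270.
Probability = 10202270/10518300 = 78479/80910.

78479/80910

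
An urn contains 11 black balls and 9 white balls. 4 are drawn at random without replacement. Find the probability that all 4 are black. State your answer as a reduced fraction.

There are C(20,4) = 4845 possible selections.
Selections with all black: C(11,4) = 330.
Probability = 330/4845 = 22/323.

22/323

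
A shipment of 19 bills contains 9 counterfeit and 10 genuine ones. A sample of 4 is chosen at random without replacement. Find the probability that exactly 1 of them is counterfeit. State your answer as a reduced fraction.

There are C(19,4) = 3876 ways to choose 4 from 19.
Selections with exactly 1 counterfeit: choose 1 of the 9 counterfeit and 3 of the 10 genuine, C(9,1)·C(10,3) = 9·120 = 1080.
Probability = 1080/3876 = 90/323.

90/323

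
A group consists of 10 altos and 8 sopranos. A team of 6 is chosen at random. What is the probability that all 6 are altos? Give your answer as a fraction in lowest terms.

5/442

There are C(18,6) = 18564 possible selections.
Selections with all altos: C(10,6) = 210.
Probability = 210/18564 = 5/442.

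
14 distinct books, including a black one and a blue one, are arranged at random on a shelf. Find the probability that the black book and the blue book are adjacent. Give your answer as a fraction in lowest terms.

There are 14! = 87178291200 arrangements.
Treat the black book and the blue book as a block: 13! arrangements of the blocks × 2 orders within the block = 2·6227020800 = 12454041600.
Probability = 12454041600/87178291200 = 1/7.

1/7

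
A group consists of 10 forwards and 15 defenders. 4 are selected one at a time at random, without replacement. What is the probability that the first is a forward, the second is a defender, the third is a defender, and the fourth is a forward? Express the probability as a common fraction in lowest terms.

63/1012

Multiply the conditional probabilities at each draw: 10/25 · 15/24 · 14/23 · 9/22 = 18900/303600 = 63/1012.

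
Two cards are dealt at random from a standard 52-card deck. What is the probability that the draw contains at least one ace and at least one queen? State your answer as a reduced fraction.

There are C(52,2) = 1326 possible draws.
By inclusion-exclusion on the complements, draws missing all aces or all queens: C(48,2) + C(48,2) − C(44,2) = 1128 + 1128 − 946 = 1310.
So draws with at least one of each: 1326 − 1310 = 16, probability 16/1326 = 8/663.

8/663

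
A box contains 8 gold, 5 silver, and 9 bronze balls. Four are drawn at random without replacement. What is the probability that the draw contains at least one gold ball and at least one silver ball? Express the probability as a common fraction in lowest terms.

116/209

There are C(22,4) = 7315 possible draws.
By inclusion-exclusion on the complements, draws missing all gold or all silver: C(14,4) + C(17,4) − C(9,4) = 1001 + 2380 − 126 = 3255.
So draws with at least one of each: 7315 − 3255 = 4060, probability 4060/7315 = 116/209.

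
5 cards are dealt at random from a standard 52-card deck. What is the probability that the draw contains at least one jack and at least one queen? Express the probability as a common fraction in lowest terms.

6509/64974

There are C(52,5) = 2598960 possible draws.
By inclusion-exclusion on the complements, draws missing all jacks or all queens: C(48,5) + C(48,5) − C(44,5) = 1712304 + 1712304 − 1086008 = 2338600.
So draws with at least one of each: 2598960 − 2338600 = 260360, probability 260360/2598960 = 6509/64974.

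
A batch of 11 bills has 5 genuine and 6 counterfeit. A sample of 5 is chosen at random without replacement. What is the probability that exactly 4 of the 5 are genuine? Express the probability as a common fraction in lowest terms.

The sample space is all 5-subsets of the 11: C(11,5) = 462.
Selections with exactly 4 genuine: choose 4 of the 5 genuine and 1 of the 6 counterfeit, C(5,4)·C(6,1) = 5·6 = 30.
Probability = 30/462 = 5/77.

5/77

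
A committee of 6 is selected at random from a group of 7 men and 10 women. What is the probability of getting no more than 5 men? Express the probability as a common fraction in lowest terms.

Total selections: C(17,6) = 12376.
The complement is exactly 6 men: C(7,6)·C(10,0) = 7.
Probability = 1 − 7/12376 = 12369/12376 = 1767/1768.

1767/1768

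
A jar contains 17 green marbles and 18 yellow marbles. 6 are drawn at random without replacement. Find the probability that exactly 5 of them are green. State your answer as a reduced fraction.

The sample space is all 6-subsets of the 35: C(35,6) = 1623160.
Selections with exactly 5 green: choose 5 of the 17 green and 1 of the 18 yellow, C(17,5)·C(18,1) = 6188·18 = 111384.
Probability = 111384/1623160 = 117/1705.

117/1705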